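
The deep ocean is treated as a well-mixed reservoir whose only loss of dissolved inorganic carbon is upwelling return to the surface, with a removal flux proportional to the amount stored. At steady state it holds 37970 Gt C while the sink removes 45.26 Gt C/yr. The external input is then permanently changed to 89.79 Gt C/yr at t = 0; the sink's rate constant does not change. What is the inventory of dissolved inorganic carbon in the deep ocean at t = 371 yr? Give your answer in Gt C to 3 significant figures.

51300 Gt C

τ = M₀/F₀ = 37970/45.26 = 838.9 yr; rate constant k = 1/τ.
New steady state M_∞ = F₁/k = F₁·τ = 89.79 × 838.9 = 75328 Gt C.
M(t) = M_∞ + (M₀ − M_∞)·e^(−t/τ); t/τ = 371/838.9 = 0.4422, so e^(−t/τ) = 0.6426.
M(t) = 75328 − 37360 × 0.6426 = 51322 Gt C.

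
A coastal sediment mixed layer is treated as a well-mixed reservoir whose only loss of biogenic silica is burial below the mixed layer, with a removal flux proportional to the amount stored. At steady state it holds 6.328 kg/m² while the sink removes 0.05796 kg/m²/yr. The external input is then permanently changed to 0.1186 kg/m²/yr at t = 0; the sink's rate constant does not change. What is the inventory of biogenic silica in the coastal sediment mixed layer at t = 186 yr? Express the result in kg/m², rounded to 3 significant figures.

11.7 kg/m²

Residence time τ = M₀/F₀ = 109.2 yr. The eventual steady state is M_∞ = M₀·(F₁/F₀) = 6.328 × 0.1186/0.05796 = 12.949 kg/m².
The anomaly ΔM(t) = M(t) − M_∞ decays as ΔM₀·e^(−t/τ) with ΔM₀ = 6.328 − 12.949 = −6.621 kg/m².
At t = 186 yr, e^(−t/τ) = e^(−1.704) = 0.1820, so ΔM = −1.205 kg/m² and M = 12.949 − 1.205 = 11.744 kg/m².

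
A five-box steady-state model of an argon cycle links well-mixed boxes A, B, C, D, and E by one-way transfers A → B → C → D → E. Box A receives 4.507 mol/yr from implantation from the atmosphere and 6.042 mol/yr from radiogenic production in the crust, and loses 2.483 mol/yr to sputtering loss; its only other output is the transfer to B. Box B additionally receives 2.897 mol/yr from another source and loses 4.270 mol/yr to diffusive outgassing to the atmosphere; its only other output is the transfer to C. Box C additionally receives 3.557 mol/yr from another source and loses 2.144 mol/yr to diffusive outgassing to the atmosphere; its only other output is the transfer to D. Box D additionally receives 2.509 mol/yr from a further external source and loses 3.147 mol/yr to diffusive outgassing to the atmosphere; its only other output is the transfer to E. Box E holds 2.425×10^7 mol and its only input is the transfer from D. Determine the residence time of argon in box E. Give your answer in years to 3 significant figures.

3.25×10^6 yr

Box A: F(A→B) = (4.507 + 6.042) − 2.483 = 8.0660 mol/yr.
Box B: F(B→C) = (8.0660 + 2.897) − 4.270 = 6.6930 mol/yr.
Box C: F(C→D) = (6.6930 + 3.557) − 2.144 = 8.1060 mol/yr.
Box D: F(D→E) = (8.1060 + 2.509) − 3.147 = 7.4680 mol/yr.
Box E throughput = its input = 7.4680 mol/yr; τ = 2.425×10^7 / 7.4680 = 3.247×10^6 yr.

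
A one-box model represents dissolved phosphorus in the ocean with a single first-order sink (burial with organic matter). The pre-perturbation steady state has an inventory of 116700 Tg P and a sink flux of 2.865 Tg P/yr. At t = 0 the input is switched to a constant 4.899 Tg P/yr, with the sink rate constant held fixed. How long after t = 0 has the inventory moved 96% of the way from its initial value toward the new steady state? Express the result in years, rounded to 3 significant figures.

τ = M₀/F₀ = 116700/2.865 = 40730 yr.
The remaining gap fraction is e^(−t/τ); 96% covered ⇒ e^(−t/τ) = 0.0400.
t = −τ ln(0.0400) = 40730 × 3.219 = 131100 yr.

131000 yr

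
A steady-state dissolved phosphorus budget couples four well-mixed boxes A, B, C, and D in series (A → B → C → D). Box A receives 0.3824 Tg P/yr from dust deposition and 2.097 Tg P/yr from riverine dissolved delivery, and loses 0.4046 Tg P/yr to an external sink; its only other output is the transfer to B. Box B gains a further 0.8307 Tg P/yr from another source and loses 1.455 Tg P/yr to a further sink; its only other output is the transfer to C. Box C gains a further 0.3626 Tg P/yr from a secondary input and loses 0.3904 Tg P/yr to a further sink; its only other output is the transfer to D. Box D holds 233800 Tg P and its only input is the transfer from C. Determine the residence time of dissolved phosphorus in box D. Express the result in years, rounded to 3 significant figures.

164000 yr

Box A: F(A→B) = (0.3824 + 2.097) − 0.4046 = 2.0748 Tg P/yr.
Box B: F(B→C) = (2.0748 + 0.8307) − 1.455 = 1.4505 Tg P/yr.
Box C: F(C→D) = (1.4505 + 0.3626) − 0.3904 = 1.4227 Tg P/yr.
Box D throughput = its input = 1.4227 Tg P/yr; τ = 233800 / 1.4227 = 164300 yr.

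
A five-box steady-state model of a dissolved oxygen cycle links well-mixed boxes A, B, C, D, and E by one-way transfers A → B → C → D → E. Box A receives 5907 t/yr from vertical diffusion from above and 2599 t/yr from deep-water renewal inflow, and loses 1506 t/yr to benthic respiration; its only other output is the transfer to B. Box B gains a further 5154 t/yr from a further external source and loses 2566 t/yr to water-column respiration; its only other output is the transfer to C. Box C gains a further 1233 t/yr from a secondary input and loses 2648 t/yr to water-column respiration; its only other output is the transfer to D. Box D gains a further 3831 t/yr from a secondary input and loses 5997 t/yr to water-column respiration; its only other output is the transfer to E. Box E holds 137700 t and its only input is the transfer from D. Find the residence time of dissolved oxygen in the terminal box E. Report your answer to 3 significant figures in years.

22.9 yr

Box A: F(A→B) = (5907 + 2599) − 1506 = 7000.0 t/yr.
Box B: F(B→C) = (7000.0 + 5154) − 2566 = 9588.0 t/yr.
Box C: F(C→D) = (9588.0 + 1233) − 2648 = 8173.0 t/yr.
Box D: F(D→E) = (8173.0 + 3831) − 5997 = 6007.0 t/yr.
Box E throughput = its input = 6007.0 t/yr; τ = 137700 / 6007.0 = 22.92 yr.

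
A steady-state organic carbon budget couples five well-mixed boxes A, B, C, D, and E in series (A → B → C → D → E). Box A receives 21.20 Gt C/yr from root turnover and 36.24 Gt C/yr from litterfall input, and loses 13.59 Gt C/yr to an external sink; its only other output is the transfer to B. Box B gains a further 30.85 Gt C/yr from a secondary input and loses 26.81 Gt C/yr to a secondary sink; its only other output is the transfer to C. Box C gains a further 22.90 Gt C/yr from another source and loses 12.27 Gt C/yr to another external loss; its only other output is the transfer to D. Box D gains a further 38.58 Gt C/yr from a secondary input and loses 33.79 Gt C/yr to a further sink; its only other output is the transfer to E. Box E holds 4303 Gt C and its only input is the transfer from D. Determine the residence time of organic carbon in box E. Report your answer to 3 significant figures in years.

68.0 yr

Box A: F(A→B) = (21.20 + 36.24) − 13.59 = 43.850 Gt C/yr.
Box B: F(B→C) = (43.850 + 30.85) − 26.81 = 47.890 Gt C/yr.
Box C: F(C→D) = (47.890 + 22.90) − 12.27 = 58.520 Gt C/yr.
Box D: F(D→E) = (58.520 + 38.58) − 33.79 = 63.310 Gt C/yr.
Box E throughput = its input = 63.310 Gt C/yr; τ = 4303 / 63.310 = 67.97 yr.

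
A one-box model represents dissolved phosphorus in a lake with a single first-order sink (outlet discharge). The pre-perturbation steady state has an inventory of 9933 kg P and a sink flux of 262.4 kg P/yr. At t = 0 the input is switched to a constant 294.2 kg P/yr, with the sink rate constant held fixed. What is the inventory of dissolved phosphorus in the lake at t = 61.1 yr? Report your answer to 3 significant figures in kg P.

Residence time τ = M₀/F₀ = 37.85 yr. The eventual steady state is M_∞ = M₀·(F₁/F₀) = 9933 × 294.2/262.4 = 11137 kg P.
The anomaly ΔM(t) = M(t) − M_∞ decays as ΔM₀·e^(−t/τ) with ΔM₀ = 9933 − 11137 = −1204 kg P.
At t = 61.1 yr, e^(−t/τ) = e^(−1.614) = 0.1991, so ΔM = −239.6 kg P and M = 11137 − 239.6 = 10897 kg P.

10900 kg P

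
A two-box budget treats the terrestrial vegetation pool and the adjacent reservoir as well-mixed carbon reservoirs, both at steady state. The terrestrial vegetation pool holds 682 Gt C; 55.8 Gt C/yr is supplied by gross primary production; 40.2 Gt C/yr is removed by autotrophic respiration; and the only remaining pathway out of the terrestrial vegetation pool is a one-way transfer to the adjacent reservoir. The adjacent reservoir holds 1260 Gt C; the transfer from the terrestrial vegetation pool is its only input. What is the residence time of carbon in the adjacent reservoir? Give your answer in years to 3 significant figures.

Balance the terrestrial vegetation pool: ΣF_in = 55.800 Gt C/yr.
Transfer to the adjacent reservoir = ΣF_in − (40.2) = 15.600 Gt C/yr.
At steady state the output of the adjacent reservoir equals its input, 15.600 Gt C/yr.
τ = M / F = 1260 / 15.600 = 80.77 yr.

80.8 yr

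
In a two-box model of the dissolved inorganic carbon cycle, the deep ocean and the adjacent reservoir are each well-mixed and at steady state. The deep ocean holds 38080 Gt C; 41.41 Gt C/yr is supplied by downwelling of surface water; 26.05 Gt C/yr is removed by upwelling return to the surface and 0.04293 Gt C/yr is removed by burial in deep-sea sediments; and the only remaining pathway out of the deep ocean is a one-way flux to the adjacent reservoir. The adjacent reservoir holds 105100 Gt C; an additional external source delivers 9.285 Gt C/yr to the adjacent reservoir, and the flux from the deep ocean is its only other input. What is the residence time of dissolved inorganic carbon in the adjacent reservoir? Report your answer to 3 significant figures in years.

4270 yr

Balance the deep ocean: ΣF_in = 41.410 Gt C/yr.
Flux to the adjacent reservoir = ΣF_in − (26.05 + 0.04293) = 15.317 Gt C/yr.
Total input to the adjacent reservoir = 15.317 + 9.285 = 24.602 Gt C/yr; at steady state this equals its total output.
τ = M / F = 105100 / 24.602 = 4272 yr.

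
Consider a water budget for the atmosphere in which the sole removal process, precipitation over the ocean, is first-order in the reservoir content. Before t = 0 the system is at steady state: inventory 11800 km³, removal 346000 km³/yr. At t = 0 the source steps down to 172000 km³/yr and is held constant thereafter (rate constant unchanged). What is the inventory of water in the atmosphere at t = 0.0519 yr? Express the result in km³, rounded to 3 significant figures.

7160 km³

The sink rate constant is k = F₀/M₀ = 346000/11800 = 29.32 yr⁻¹.
Solving dM/dt = F₁ − kM with M(0) = M₀ gives M(t) = F₁/k + (M₀ − F₁/k)·e^(−kt).
F₁/k = 172000/29.32 = 5865.9 km³; kt = 29.32 × 0.0519 = 1.522, e^(−kt) = 0.2183.
M(0.0519) = 5865.9 + (11800 − 5865.9) × 0.2183 = 5865.9 + 1296 = 7161.4 km³.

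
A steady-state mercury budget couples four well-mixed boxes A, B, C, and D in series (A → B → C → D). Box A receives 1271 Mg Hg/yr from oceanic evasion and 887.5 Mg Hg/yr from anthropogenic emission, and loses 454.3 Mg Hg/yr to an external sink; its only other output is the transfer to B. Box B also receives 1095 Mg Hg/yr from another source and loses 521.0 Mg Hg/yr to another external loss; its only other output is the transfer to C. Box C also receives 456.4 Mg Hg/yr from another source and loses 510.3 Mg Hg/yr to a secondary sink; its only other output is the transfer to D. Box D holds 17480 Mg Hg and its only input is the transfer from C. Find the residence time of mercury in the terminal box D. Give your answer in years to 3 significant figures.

7.86 yr

Box A: F(A→B) = (1271 + 887.5) − 454.3 = 1704.2 Mg Hg/yr.
Box B: F(B→C) = (1704.2 + 1095) − 521.0 = 2278.2 Mg Hg/yr.
Box C: F(C→D) = (2278.2 + 456.4) − 510.3 = 2224.3 Mg Hg/yr.
Box D throughput = its input = 2224.3 Mg Hg/yr; τ = 17480 / 2224.3 = 7.859 yr.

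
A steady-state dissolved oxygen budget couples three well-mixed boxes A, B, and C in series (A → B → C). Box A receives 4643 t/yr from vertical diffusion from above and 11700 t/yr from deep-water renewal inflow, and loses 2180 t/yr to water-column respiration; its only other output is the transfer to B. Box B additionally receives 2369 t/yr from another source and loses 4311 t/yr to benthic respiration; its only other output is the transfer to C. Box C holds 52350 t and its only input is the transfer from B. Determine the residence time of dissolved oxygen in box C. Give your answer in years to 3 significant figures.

4.28 yr

Box A: F(A→B) = (4643 + 11700) − 2180 = 14163 t/yr.
Box B: F(B→C) = (14163 + 2369) − 4311 = 12221 t/yr.
Box C throughput = its input = 12221 t/yr; τ = 52350 / 12221 = 4.284 yr.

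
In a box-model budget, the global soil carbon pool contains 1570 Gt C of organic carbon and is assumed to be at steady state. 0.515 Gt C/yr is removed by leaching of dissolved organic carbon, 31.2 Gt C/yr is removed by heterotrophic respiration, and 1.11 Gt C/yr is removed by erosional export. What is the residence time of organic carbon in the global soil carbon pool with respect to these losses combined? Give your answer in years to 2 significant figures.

48 yr

Total removal = 0.5150 + 31.20 + 1.110 = 32.825 Gt C/yr.
τ = M / ΣF_out = 1570 / 32.825 = 47.83 yr.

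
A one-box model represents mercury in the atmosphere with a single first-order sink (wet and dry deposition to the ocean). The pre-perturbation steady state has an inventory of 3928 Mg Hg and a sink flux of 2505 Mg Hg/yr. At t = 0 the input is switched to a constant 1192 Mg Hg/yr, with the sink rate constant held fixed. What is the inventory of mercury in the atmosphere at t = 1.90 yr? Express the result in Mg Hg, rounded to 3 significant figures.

Residence time τ = M₀/F₀ = 1.568 yr. The eventual steady state is M_∞ = M₀·(F₁/F₀) = 3928 × 1192/2505 = 1869.1 Mg Hg.
The anomaly ΔM(t) = M(t) − M_∞ decays as ΔM₀·e^(−t/τ) with ΔM₀ = 3928 − 1869.1 = 2059 Mg Hg.
At t = 1.90 yr, e^(−t/τ) = e^(−1.212) = 0.2977, so ΔM = 612.9 Mg Hg and M = 1869.1 + 612.9 = 2482.0 Mg Hg.

2480 Mg Hg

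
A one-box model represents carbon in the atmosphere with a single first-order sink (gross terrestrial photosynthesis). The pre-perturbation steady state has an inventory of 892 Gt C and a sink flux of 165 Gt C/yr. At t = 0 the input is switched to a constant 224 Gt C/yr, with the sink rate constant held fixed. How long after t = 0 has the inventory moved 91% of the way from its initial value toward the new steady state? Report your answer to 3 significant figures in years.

13.0 yr

τ = M₀/F₀ = 892/165 = 5.406 yr.
The remaining gap fraction is e^(−t/τ); 91% covered ⇒ e^(−t/τ) = 0.0900.
t = −τ ln(0.0900) = 5.406 × 2.408 = 13.02 yr.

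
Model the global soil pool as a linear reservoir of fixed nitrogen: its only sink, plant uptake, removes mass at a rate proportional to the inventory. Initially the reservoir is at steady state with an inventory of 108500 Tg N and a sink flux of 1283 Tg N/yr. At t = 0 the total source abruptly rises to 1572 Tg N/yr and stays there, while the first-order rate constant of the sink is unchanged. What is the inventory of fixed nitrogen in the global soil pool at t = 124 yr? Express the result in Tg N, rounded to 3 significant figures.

127000 Tg N

Residence time τ = M₀/F₀ = 84.57 yr. The eventual steady state is M_∞ = M₀·(F₁/F₀) = 108500 × 1572/1283 = 132940 Tg N.
The anomaly ΔM(t) = M(t) − M_∞ decays as ΔM₀·e^(−t/τ) with ΔM₀ = 108500 − 132940 = −24440 Tg N.
At t = 124 yr, e^(−t/τ) = e^(−1.466) = 0.2308, so ΔM = −5640 Tg N and M = 132940 − 5640 = 127300 Tg N.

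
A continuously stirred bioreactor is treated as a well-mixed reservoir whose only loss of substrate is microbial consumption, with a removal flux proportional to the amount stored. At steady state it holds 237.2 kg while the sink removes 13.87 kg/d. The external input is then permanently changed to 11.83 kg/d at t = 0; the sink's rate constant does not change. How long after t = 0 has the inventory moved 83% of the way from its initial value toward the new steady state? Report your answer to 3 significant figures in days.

30.3 d

τ = M₀/F₀ = 237.2/13.87 = 17.10 d.
The remaining gap fraction is e^(−t/τ); 83% covered ⇒ e^(−t/τ) = 0.170.
t = −τ ln(0.170) = 17.10 × 1.772 = 30.30 d.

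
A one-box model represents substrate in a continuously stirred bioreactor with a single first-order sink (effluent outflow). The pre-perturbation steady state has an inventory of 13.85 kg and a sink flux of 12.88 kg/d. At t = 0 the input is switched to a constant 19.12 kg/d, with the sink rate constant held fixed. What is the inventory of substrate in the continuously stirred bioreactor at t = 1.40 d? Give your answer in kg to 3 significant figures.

18.7 kg

τ = M₀/F₀ = 13.85/12.88 = 1.075 d; rate constant k = 1/τ.
New steady state M_∞ = F₁/k = F₁·τ = 19.12 × 1.075 = 20.560 kg.
M(t) = M_∞ + (M₀ − M_∞)·e^(−t/τ); t/τ = 1.40/1.075 = 1.302, so e^(−t/τ) = 0.2720.
M(t) = 20.560 − 6.710 × 0.2720 = 18.735 kg.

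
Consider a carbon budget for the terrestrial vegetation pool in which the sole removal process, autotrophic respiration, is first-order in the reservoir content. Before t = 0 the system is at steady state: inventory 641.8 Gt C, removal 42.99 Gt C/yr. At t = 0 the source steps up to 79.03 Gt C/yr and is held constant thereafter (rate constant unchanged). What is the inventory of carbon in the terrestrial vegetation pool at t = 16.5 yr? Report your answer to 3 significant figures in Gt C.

τ = M₀/F₀ = 641.8/42.99 = 14.93 yr; rate constant k = 1/τ.
New steady state M_∞ = F₁/k = F₁·τ = 79.03 × 14.93 = 1179.8 Gt C.
M(t) = M_∞ + (M₀ − M_∞)·e^(−t/τ); t/τ = 16.5/14.93 = 1.105, so e^(−t/τ) = 0.3311.
M(t) = 1179.8 − 538.0 × 0.3311 = 1001.7 Gt C.

1000 Gt C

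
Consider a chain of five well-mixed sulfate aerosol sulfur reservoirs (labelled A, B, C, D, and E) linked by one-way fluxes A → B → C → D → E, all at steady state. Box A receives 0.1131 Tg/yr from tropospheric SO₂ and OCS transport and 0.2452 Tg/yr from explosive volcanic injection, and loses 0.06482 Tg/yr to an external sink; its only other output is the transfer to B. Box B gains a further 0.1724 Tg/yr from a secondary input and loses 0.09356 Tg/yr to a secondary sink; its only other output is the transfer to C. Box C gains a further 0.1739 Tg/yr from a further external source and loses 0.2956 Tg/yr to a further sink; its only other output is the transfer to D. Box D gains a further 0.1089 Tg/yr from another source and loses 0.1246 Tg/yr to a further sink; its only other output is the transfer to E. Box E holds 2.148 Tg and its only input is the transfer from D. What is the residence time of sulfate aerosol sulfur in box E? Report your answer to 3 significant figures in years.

Box A: F(A→B) = (0.1131 + 0.2452) − 0.06482 = 0.29348 Tg/yr.
Box B: F(B→C) = (0.29348 + 0.1724) − 0.09356 = 0.37232 Tg/yr.
Box C: F(C→D) = (0.37232 + 0.1739) − 0.2956 = 0.25062 Tg/yr.
Box D: F(D→E) = (0.25062 + 0.1089) − 0.1246 = 0.23492 Tg/yr.
Box E throughput = its input = 0.23492 Tg/yr; τ = 2.148 / 0.23492 = 9.144 yr.

9.14 yr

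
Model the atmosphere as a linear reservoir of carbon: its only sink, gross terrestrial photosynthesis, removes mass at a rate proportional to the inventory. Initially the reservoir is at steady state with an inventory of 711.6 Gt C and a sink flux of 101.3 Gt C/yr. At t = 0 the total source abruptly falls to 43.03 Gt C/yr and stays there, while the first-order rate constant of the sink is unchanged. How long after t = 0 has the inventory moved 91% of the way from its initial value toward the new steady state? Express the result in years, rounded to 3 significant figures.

τ = M₀/F₀ = 711.6/101.3 = 7.025 yr.
The remaining gap fraction is e^(−t/τ); 91% covered ⇒ e^(−t/τ) = 0.0900.
t = −τ ln(0.0900) = 7.025 × 2.408 = 16.92 yr.

16.9 yr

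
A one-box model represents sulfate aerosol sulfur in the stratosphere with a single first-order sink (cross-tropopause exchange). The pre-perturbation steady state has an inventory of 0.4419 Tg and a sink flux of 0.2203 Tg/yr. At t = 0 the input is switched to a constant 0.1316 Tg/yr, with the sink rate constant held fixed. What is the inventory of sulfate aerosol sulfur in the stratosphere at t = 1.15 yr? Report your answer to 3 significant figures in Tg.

0.364 Tg

τ = M₀/F₀ = 0.4419/0.2203 = 2.006 yr; rate constant k = 1/τ.
New steady state M_∞ = F₁/k = F₁·τ = 0.1316 × 2.006 = 0.26398 Tg.
M(t) = M_∞ + (M₀ − M_∞)·e^(−t/τ); t/τ = 1.15/2.006 = 0.5733, so e^(−t/τ) = 0.5637.
M(t) = 0.26398 + 0.1779 × 0.5637 = 0.36426 Tg.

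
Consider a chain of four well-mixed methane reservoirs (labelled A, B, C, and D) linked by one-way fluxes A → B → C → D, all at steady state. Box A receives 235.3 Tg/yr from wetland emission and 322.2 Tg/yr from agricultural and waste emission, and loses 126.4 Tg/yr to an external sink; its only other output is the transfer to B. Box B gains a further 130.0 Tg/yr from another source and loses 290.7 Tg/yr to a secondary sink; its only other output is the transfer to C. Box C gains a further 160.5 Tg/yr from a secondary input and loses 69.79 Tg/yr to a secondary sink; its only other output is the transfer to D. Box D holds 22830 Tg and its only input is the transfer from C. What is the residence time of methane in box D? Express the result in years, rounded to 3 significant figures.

63.2 yr

Box A: F(A→B) = (235.3 + 322.2) − 126.4 = 431.10 Tg/yr.
Box B: F(B→C) = (431.10 + 130.0) − 290.7 = 270.40 Tg/yr.
Box C: F(C→D) = (270.40 + 160.5) − 69.79 = 361.11 Tg/yr.
Box D throughput = its input = 361.11 Tg/yr; τ = 22830 / 361.11 = 63.22 yr.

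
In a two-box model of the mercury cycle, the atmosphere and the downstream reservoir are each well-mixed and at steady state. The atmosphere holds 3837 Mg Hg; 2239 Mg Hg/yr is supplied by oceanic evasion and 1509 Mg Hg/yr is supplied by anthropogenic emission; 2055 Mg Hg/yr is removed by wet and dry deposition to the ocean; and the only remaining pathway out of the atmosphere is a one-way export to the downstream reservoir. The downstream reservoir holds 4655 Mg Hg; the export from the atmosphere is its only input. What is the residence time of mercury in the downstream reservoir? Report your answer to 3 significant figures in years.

2.75 yr

Balance the atmosphere: ΣF_in = 2239 + 1509 = 3748.0 Mg Hg/yr.
Export to the downstream reservoir = ΣF_in − (2055) = 1693.0 Mg Hg/yr.
At steady state the output of the downstream reservoir equals its input, 1693.0 Mg Hg/yr.
τ = M / F = 4655 / 1693.0 = 2.750 yr.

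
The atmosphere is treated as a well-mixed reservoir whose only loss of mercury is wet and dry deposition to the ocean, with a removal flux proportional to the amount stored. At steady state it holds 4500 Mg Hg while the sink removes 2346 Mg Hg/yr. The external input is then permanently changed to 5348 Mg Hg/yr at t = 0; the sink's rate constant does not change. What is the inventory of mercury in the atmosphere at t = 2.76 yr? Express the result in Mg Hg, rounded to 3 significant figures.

τ = M₀/F₀ = 4500/2346 = 1.918 yr; rate constant k = 1/τ.
New steady state M_∞ = F₁/k = F₁·τ = 5348 × 1.918 = 10258 Mg Hg.
M(t) = M_∞ + (M₀ − M_∞)·e^(−t/τ); t/τ = 2.76/1.918 = 1.439, so e^(−t/τ) = 0.2372.
M(t) = 10258 − 5758 × 0.2372 = 8892.5 Mg Hg.

8890 Mg Hg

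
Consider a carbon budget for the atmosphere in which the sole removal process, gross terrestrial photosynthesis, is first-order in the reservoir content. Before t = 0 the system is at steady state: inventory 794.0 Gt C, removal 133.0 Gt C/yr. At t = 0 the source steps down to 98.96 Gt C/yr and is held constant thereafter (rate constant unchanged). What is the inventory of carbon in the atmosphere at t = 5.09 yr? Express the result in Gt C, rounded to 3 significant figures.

677 Gt C

Residence time τ = M₀/F₀ = 5.970 yr. The eventual steady state is M_∞ = M₀·(F₁/F₀) = 794.0 × 98.96/133.0 = 590.78 Gt C.
The anomaly ΔM(t) = M(t) − M_∞ decays as ΔM₀·e^(−t/τ) with ΔM₀ = 794.0 − 590.78 = 203.2 Gt C.
At t = 5.09 yr, e^(−t/τ) = e^(−0.8526) = 0.4263, so ΔM = 86.63 Gt C and M = 590.78 + 86.63 = 677.42 Gt C.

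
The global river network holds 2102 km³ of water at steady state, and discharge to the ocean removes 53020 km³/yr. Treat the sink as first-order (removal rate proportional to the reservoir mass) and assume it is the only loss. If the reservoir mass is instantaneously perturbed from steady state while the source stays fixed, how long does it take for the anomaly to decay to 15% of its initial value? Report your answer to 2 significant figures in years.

0.075 yr

For a linear reservoir the anomaly decays as exp(−t/τ) with τ = M/F = 2102/53020 = 0.03965 yr.
exp(−t/τ) = 0.15 ⇒ t = −τ ln(0.15) = 0.03965 × 1.897 = 0.07521 yr.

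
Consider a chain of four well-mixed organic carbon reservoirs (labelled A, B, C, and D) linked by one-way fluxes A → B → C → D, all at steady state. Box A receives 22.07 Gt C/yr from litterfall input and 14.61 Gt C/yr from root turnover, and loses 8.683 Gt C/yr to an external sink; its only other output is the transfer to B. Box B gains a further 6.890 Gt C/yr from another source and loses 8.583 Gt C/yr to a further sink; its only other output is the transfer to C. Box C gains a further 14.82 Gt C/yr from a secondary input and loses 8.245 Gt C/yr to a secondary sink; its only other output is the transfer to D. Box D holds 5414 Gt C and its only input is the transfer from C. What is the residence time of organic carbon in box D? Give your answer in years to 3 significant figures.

Box A: F(A→B) = (22.07 + 14.61) − 8.683 = 27.997 Gt C/yr.
Box B: F(B→C) = (27.997 + 6.890) − 8.583 = 26.304 Gt C/yr.
Box C: F(C→D) = (26.304 + 14.82) − 8.245 = 32.879 Gt C/yr.
Box D throughput = its input = 32.879 Gt C/yr; τ = 5414 / 32.879 = 164.7 yr.

165 yr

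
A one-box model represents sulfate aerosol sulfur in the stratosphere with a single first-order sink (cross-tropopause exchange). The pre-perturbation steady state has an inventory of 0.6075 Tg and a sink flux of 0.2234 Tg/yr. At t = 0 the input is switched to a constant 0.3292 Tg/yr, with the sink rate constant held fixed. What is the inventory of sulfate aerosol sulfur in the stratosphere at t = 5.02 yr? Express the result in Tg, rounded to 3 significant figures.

0.850 Tg

Residence time τ = M₀/F₀ = 2.719 yr. The eventual steady state is M_∞ = M₀·(F₁/F₀) = 0.6075 × 0.3292/0.2234 = 0.89521 Tg.
The anomaly ΔM(t) = M(t) − M_∞ decays as ΔM₀·e^(−t/τ) with ΔM₀ = 0.6075 − 0.89521 = −0.2877 Tg.
At t = 5.02 yr, e^(−t/τ) = e^(−1.846) = 0.1579, so ΔM = −0.04542 Tg and M = 0.89521 − 0.04542 = 0.84979 Tg.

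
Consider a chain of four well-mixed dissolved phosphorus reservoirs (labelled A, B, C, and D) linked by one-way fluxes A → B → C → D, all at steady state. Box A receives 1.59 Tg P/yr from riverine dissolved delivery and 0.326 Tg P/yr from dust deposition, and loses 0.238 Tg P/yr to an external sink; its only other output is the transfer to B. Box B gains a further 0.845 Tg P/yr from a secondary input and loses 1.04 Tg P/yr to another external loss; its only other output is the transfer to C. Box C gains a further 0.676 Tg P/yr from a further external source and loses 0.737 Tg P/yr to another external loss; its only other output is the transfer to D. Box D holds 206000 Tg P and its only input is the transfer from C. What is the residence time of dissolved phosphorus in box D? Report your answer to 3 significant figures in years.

145000 yr

Box A: F(A→B) = (1.59 + 0.326) − 0.238 = 1.6780 Tg P/yr.
Box B: F(B→C) = (1.6780 + 0.845) − 1.04 = 1.4830 Tg P/yr.
Box C: F(C→D) = (1.4830 + 0.676) − 0.737 = 1.4220 Tg P/yr.
Box D throughput = its input = 1.4220 Tg P/yr; τ = 206000 / 1.4220 = 144900 yr.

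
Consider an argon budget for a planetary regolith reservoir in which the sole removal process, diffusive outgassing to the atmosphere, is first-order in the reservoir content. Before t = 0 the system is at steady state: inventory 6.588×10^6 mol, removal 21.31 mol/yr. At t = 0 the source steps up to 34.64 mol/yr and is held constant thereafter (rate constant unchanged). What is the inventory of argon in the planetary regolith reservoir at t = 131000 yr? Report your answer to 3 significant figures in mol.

8.01×10^6 mol

τ = M₀/F₀ = 6.588×10^6/21.31 = 309200 yr; rate constant k = 1/τ.
New steady state M_∞ = F₁/k = F₁·τ = 34.64 × 309200 = 1.0709×10^7 mol.
M(t) = M_∞ + (M₀ − M_∞)·e^(−t/τ); t/τ = 131000/309200 = 0.4237, so e^(−t/τ) = 0.6546.
M(t) = 1.0709×10^7 − 4.121×10^6 × 0.6546 = 8.0114×10^6 mol.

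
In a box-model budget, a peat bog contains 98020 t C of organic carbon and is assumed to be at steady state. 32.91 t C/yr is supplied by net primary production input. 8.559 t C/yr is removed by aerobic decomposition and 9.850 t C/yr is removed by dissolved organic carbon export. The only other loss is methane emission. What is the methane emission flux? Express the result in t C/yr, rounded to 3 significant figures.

14.5 t C/yr

At steady state ΣF_in = ΣF_out.
ΣF_in = 32.910 t C/yr.
Methane emission flux = ΣF_in − (8.559 + 9.850) = 32.910 − 18.41 = 14.50 t C/yr.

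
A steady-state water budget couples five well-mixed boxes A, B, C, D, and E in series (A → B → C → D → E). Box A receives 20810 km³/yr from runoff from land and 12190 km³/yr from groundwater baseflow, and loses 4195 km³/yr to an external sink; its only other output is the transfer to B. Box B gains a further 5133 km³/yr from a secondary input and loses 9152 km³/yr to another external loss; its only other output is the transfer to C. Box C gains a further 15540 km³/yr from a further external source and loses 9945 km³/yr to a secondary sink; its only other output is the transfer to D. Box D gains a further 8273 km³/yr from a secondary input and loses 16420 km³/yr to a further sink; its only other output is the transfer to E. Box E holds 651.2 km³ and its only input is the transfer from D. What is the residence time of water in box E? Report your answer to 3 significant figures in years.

0.0293 yr

Box A: F(A→B) = (20810 + 12190) − 4195 = 28805 km³/yr.
Box B: F(B→C) = (28805 + 5133) − 9152 = 24786 km³/yr.
Box C: F(C→D) = (24786 + 15540) − 9945 = 30381 km³/yr.
Box D: F(D→E) = (30381 + 8273) − 16420 = 22234 km³/yr.
Box E throughput = its input = 22234 km³/yr; τ = 651.2 / 22234 = 0.02929 yr.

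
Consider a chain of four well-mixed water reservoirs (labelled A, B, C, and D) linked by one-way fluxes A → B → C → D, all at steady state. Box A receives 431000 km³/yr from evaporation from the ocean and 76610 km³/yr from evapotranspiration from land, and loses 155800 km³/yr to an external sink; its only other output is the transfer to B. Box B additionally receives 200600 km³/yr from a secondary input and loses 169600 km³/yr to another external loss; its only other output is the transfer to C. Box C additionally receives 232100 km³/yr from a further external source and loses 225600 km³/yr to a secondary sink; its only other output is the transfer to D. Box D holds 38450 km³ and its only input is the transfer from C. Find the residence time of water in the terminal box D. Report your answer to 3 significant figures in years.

0.0988 yr

Box A: F(A→B) = (431000 + 76610) − 155800 = 351810 km³/yr.
Box B: F(B→C) = (351810 + 200600) − 169600 = 382810 km³/yr.
Box C: F(C→D) = (382810 + 232100) − 225600 = 389310 km³/yr.
Box D throughput = its input = 389310 km³/yr; τ = 38450 / 389310 = 0.09876 yr.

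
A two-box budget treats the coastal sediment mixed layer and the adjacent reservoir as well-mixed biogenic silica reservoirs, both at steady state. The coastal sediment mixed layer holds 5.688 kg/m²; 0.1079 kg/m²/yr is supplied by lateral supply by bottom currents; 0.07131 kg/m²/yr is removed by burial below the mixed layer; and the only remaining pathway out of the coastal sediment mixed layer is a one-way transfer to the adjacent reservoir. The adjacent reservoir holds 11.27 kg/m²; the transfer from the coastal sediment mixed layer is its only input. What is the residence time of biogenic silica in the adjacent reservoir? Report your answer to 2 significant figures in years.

Balance the coastal sediment mixed layer: ΣF_in = 0.10790 kg/m²/yr.
Transfer to the adjacent reservoir = ΣF_in − (0.07131) = 0.036590 kg/m²/yr.
At steady state the output of the adjacent reservoir equals its input, 0.036590 kg/m²/yr.
τ = M / F = 11.27 / 0.036590 = 308.0 yr.

310 yr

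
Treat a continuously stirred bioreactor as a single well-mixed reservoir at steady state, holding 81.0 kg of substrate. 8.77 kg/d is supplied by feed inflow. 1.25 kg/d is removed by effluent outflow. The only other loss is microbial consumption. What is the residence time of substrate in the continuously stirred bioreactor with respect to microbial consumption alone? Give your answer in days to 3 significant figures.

10.8 d

At steady state ΣF_in = ΣF_out.
ΣF_in = 8.7700 kg/d.
Microbial consumption flux = ΣF_in − (1.25) = 8.7700 − 1.250 = 7.520 kg/d.
τ = M / F = 81.0 / 7.520 = 10.77 d.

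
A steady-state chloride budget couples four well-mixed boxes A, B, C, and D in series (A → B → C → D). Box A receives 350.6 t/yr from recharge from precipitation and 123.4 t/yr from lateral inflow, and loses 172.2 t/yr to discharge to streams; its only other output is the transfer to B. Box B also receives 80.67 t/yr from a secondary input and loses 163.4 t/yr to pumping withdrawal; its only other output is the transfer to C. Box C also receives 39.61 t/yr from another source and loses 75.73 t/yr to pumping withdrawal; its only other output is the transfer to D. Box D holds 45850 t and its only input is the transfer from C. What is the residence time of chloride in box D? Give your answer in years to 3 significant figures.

Box A: F(A→B) = (350.6 + 123.4) − 172.2 = 301.80 t/yr.
Box B: F(B→C) = (301.80 + 80.67) − 163.4 = 219.07 t/yr.
Box C: F(C→D) = (219.07 + 39.61) − 75.73 = 182.95 t/yr.
Box D throughput = its input = 182.95 t/yr; τ = 45850 / 182.95 = 250.6 yr.

251 yr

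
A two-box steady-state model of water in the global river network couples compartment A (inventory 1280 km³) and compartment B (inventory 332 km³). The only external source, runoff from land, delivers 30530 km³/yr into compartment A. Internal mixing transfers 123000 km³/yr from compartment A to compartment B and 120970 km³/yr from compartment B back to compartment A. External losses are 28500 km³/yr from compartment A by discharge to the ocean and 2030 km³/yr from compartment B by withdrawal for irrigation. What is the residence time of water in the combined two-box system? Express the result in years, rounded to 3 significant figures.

0.0528 yr

Treat the two boxes together as one reservoir: the mixing fluxes between them are internal recycling, so τ = ΣM / Σ(external losses).
M_total = 1280 + 332 = 1612.0 km³.
ΣF_external_out = 28500 + 2030 = 30530 km³/yr.
τ = M_total / ΣF_ext = 1612.0 / 30530 = 0.05280 yr.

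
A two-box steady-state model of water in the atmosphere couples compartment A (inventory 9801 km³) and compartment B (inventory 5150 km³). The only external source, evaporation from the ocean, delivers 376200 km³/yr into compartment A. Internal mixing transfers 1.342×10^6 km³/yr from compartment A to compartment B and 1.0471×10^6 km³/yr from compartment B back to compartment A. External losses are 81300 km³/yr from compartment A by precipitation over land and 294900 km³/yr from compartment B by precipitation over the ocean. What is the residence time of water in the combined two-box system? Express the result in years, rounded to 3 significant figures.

0.0397 yr

For the system as a whole, the A↔B exchange is internal and contributes nothing to the throughput; only the external sinks remove mass.
M_total = 9801 + 5150 = 14951 km³.
ΣF_external_out = 81300 + 294900 = 376200 km³/yr.
τ = M_total / ΣF_ext = 14951 / 376200 = 0.03974 yr.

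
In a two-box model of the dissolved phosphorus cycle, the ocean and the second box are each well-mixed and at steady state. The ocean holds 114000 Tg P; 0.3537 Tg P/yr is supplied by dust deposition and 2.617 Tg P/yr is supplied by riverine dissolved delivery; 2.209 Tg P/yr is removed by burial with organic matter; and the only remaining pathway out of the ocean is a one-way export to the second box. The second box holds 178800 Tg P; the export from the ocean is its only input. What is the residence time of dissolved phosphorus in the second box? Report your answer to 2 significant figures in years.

Balance the ocean: ΣF_in = 0.3537 + 2.617 = 2.9707 Tg P/yr.
Export to the second box = ΣF_in − (2.209) = 0.76170 Tg P/yr.
At steady state the output of the second box equals its input, 0.76170 Tg P/yr.
τ = M / F = 178800 / 0.76170 = 234700 yr.

230000 yr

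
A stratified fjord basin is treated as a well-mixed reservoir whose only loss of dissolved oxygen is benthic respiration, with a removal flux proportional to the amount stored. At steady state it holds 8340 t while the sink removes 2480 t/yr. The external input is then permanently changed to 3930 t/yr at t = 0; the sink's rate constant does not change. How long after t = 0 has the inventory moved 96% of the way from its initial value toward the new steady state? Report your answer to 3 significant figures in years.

τ = M₀/F₀ = 8340/2480 = 3.363 yr.
The remaining gap fraction is e^(−t/τ); 96% covered ⇒ e^(−t/τ) = 0.0400.
t = −τ ln(0.0400) = 3.363 × 3.219 = 10.82 yr.

10.8 yr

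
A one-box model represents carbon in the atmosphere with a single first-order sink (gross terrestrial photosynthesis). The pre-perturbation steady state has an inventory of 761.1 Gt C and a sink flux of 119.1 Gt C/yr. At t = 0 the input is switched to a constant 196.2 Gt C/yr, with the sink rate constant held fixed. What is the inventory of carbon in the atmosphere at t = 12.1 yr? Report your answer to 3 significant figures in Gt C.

Residence time τ = M₀/F₀ = 6.390 yr. The eventual steady state is M_∞ = M₀·(F₁/F₀) = 761.1 × 196.2/119.1 = 1253.8 Gt C.
The anomaly ΔM(t) = M(t) − M_∞ decays as ΔM₀·e^(−t/τ) with ΔM₀ = 761.1 − 1253.8 = −492.7 Gt C.
At t = 12.1 yr, e^(−t/τ) = e^(−1.893) = 0.1506, so ΔM = −74.18 Gt C and M = 1253.8 − 74.18 = 1179.6 Gt C.

1180 Gt C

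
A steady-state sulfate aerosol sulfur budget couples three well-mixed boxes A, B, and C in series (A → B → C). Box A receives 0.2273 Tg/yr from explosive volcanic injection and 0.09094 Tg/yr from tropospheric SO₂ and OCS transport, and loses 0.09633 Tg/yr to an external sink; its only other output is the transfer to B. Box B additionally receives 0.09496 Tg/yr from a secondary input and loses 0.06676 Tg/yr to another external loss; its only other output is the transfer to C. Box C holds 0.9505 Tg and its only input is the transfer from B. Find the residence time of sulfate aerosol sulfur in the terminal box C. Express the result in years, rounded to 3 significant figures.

3.80 yr

Box A: F(A→B) = (0.2273 + 0.09094) − 0.09633 = 0.22191 Tg/yr.
Box B: F(B→C) = (0.22191 + 0.09496) − 0.06676 = 0.25011 Tg/yr.
Box C throughput = its input = 0.25011 Tg/yr; τ = 0.9505 / 0.25011 = 3.800 yr.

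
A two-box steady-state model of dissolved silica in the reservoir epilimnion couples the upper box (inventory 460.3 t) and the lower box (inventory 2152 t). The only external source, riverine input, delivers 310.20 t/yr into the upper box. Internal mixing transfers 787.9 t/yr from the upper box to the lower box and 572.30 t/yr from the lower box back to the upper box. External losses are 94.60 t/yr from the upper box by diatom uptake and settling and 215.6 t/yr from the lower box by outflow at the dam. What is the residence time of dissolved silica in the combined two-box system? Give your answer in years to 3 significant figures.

For the system as a whole, the A↔B exchange is internal and contributes nothing to the throughput; only the external sinks remove mass.
M_total = 460.3 + 2152 = 2612.3 t.
ΣF_external_out = 94.60 + 215.6 = 310.20 t/yr.
τ = M_total / ΣF_ext = 2612.3 / 310.20 = 8.421 yr.

8.42 yr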